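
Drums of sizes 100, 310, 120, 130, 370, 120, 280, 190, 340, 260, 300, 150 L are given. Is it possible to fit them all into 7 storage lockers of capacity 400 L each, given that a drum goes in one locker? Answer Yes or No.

No

Total = 2670 L; ⌈2670/400⌉ = 7.
The bound of 7 does not rule out 7, but exhaustive search shows no assignment into 7 storage lockers of capacity 400 L exists — the minimum is 8.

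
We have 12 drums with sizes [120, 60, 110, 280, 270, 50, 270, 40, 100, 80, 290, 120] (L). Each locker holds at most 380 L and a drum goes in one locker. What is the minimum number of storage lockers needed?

Total = 290 + 280 + 270 + 270 + 120 + 120 + 110 + 100 + 80 + 60 + 50 + 40 = 1790 L.
Lower bound: ⌈1790/380⌉ = 5 storage lockers.
A packing using 5 storage lockers:
  locker 1: 290 + 80 = 370
  locker 2: 280 + 100 = 380
  locker 3: 270 + 110 = 380
  locker 4: 270 + 60 + 50 = 380
  locker 5: 120 + 120 + 40 = 280
This matches the lower bound, so 5 is optimal.

5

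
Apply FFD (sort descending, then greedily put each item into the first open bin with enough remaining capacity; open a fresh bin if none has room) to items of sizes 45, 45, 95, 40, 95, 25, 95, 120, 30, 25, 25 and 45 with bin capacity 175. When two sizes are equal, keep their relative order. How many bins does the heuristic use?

Sorted descending: 120, 95, 95, 95, 45, 45, 45, 40, 30, 25, 25, 25.
  120 → bin 1 (new)  [load 120/175]
  95 → bin 2 (new)  [load 95/175]
  95 → bin 3 (new)  [load 95/175]
  95 → bin 4 (new)  [load 95/175]
  45 → bin 1  [load 165/175]
  45 → bin 2  [load 140/175]
  45 → bin 3  [load 140/175]
  40 → bin 4  [load 135/175]
  30 → bin 2  [load 170/175]
  25 → bin 3  [load 165/175]
  25 → bin 4  [load 160/175]
  25 → bin 5 (new)  [load 25/175]
5 bins opened.

5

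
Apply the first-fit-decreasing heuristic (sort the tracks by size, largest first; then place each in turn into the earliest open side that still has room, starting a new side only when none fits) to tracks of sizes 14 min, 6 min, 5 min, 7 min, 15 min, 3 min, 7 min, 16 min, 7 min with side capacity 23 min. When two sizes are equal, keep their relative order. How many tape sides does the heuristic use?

4

Sorted descending: 16, 15, 14, 7, 7, 7, 6, 5, 3.
  16 → side 1 (new)  [load 16/23]
  15 → side 2 (new)  [load 15/23]
  14 → side 3 (new)  [load 14/23]
  7 → side 1  [load 23/23]
  7 → side 2  [load 22/23]
  7 → side 3  [load 21/23]
  6 → side 4 (new)  [load 6/23]
  5 → side 4  [load 11/23]
  3 → side 4  [load 14/23]
4 tape sides opened.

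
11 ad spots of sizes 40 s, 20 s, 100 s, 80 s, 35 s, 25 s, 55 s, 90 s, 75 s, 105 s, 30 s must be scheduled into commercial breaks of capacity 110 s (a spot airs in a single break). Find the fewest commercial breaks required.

7

Total = 105 + 100 + 90 + 80 + 75 + 55 + 40 + 35 + 30 + 25 + 20 = 655 s.
Lower bound: ⌈655/110⌉ = 6 commercial breaks.
A packing using 7 commercial breaks:
  break 1: 105 = 105
  break 2: 100 = 100
  break 3: 90 + 20 = 110
  break 4: 80 + 30 = 110
  break 5: 75 + 35 = 110
  break 6: 55 + 40 = 95
  break 7: 25 = 25
No arrangement into 6 commercial breaks stays within capacity, so 7 is optimal.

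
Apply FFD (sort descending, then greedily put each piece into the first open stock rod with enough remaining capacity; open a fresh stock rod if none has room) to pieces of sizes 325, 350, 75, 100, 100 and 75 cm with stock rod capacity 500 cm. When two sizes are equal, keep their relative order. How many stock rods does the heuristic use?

3

Sorted descending: 350, 325, 100, 100, 75, 75.
  350 → stock rod 1 (new)  [load 350/500]
  325 → stock rod 2 (new)  [load 325/500]
  100 → stock rod 1  [load 450/500]
  100 → stock rod 2  [load 425/500]
  75 → stock rod 2  [load 500/500]
  75 → stock rod 3 (new)  [load 75/500]
3 stock rods opened.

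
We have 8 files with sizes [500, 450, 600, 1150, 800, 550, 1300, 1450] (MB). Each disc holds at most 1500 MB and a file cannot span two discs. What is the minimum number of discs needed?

5

Total = 1450 + 1300 + 1150 + 800 + 600 + 550 + 500 + 450 = 6800 MB.
Lower bound: ⌈6800/1500⌉ = 5 discs.
A packing using 5 discs:
  disc 1: 1450 = 1450
  disc 2: 1300 = 1300
  disc 3: 1150 = 1150
  disc 4: 800 + 600 = 1400
  disc 5: 550 + 500 + 450 = 1500
This matches the lower bound, so 5 is optimal.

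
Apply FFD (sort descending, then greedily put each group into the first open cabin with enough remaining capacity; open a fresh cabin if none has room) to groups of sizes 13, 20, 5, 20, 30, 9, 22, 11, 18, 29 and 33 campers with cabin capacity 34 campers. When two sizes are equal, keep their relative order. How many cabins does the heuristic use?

Sorted descending: 33, 30, 29, 22, 20, 20, 18, 13, 11, 9, 5.
  33 → cabin 1 (new)  [load 33/34]
  30 → cabin 2 (new)  [load 30/34]
  29 → cabin 3 (new)  [load 29/34]
  22 → cabin 4 (new)  [load 22/34]
  20 → cabin 5 (new)  [load 20/34]
  20 → cabin 6 (new)  [load 20/34]
  18 → cabin 7 (new)  [load 18/34]
  13 → cabin 5  [load 33/34]
  11 → cabin 4  [load 33/34]
  9 → cabin 6  [load 29/34]
  5 → cabin 3  [load 34/34]
7 cabins opened.

7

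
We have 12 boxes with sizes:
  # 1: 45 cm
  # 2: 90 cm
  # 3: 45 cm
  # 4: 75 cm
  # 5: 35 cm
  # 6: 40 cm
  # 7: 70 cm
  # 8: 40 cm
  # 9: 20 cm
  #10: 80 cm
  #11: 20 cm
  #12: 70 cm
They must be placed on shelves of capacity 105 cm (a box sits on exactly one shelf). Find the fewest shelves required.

7

Total = 90 + 80 + 75 + 70 + 70 + 45 + 45 + 40 + 40 + 35 + 20 + 20 = 630 cm.
Lower bound: ⌈630/105⌉ = 6 shelves.
A packing using 7 shelves:
  shelf 1: 90 = 90
  shelf 2: 80 + 20 = 100
  shelf 3: 75 + 20 = 95
  shelf 4: 70 + 35 = 105
  shelf 5: 70 = 70
  shelf 6: 45 + 45 = 90
  shelf 7: 40 + 40 = 80
No arrangement into 6 shelves stays within capacity, so 7 is optimal.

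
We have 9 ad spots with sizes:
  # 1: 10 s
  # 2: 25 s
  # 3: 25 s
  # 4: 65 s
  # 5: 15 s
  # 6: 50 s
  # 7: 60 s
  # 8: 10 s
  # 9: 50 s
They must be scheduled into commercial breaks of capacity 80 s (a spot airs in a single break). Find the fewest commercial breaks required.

Total = 65 + 60 + 50 + 50 + 25 + 25 + 15 + 10 + 10 = 310 s.
Lower bound: ⌈310/80⌉ = 4 commercial breaks.
A packing using 4 commercial breaks:
  break 1: 65 + 15 = 80
  break 2: 60 + 10 + 10 = 80
  break 3: 50 + 25 = 75
  break 4: 50 + 25 = 75
This matches the lower bound, so 4 is optimal.

4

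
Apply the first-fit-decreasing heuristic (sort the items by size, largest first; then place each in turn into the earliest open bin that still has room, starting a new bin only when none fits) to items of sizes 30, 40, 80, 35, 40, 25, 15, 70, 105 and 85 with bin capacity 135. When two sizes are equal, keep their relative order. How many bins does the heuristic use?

Sorted descending: 105, 85, 80, 70, 40, 40, 35, 30, 25, 15.
  105 → bin 1 (new)  [load 105/135]
  85 → bin 2 (new)  [load 85/135]
  80 → bin 3 (new)  [load 80/135]
  70 → bin 4 (new)  [load 70/135]
  40 → bin 2  [load 125/135]
  40 → bin 3  [load 120/135]
  35 → bin 4  [load 105/135]
  30 → bin 1  [load 135/135]
  25 → bin 4  [load 130/135]
  15 → bin 3  [load 135/135]
4 bins opened.

4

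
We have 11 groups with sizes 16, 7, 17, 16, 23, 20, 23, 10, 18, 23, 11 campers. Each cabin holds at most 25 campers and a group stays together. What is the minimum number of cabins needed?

9

Total = 23 + 23 + 23 + 20 + 18 + 17 + 16 + 16 + 11 + 10 + 7 = 184 campers.
Lower bound: ⌈184/25⌉ = 8 cabins.
A packing using 9 cabins:
  cabin 1: 23 = 23
  cabin 2: 23 = 23
  cabin 3: 23 = 23
  cabin 4: 20 = 20
  cabin 5: 18 + 7 = 25
  cabin 6: 17 = 17
  cabin 7: 16 = 16
  cabin 8: 16 = 16
  cabin 9: 11 + 10 = 21
No arrangement into 8 cabins stays within capacity, so 9 is optimal.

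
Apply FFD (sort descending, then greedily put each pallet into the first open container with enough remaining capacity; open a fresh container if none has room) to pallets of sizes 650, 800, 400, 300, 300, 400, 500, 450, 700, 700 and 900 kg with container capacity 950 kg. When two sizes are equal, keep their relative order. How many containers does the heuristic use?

Sorted descending: 900, 800, 700, 700, 650, 500, 450, 400, 400, 300, 300.
  900 → container 1 (new)  [load 900/950]
  800 → container 2 (new)  [load 800/950]
  700 → container 3 (new)  [load 700/950]
  700 → container 4 (new)  [load 700/950]
  650 → container 5 (new)  [load 650/950]
  500 → container 6 (new)  [load 500/950]
  450 → container 6  [load 950/950]
  400 → container 7 (new)  [load 400/950]
  400 → container 7  [load 800/950]
  300 → container 5  [load 950/950]
  300 → container 8 (new)  [load 300/950]
8 containers opened.

8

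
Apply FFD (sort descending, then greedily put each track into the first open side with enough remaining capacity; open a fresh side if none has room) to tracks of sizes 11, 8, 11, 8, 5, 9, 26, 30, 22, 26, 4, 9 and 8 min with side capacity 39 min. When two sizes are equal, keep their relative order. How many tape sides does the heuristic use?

5

Sorted descending: 30, 26, 26, 22, 11, 11, 9, 9, 8, 8, 8, 5, 4.
  30 → side 1 (new)  [load 30/39]
  26 → side 2 (new)  [load 26/39]
  26 → side 3 (new)  [load 26/39]
  22 → side 4 (new)  [load 22/39]
  11 → side 2  [load 37/39]
  11 → side 3  [load 37/39]
  9 → side 1  [load 39/39]
  9 → side 4  [load 31/39]
  8 → side 4  [load 39/39]
  8 → side 5 (new)  [load 8/39]
  8 → side 5  [load 16/39]
  5 → side 5  [load 21/39]
  4 → side 5  [load 25/39]
5 tape sides opened.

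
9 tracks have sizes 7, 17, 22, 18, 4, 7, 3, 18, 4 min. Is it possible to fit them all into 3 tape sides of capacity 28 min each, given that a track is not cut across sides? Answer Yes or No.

No

Total = 100 min; ⌈100/28⌉ = 4.
At least 4 tape sides are required, but only 3 are allowed.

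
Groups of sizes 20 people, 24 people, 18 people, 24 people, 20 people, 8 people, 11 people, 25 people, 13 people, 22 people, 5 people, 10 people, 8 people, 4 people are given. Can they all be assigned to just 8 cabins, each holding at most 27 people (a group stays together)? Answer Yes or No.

No

Total = 212 people; ⌈212/27⌉ = 8.
The bound of 8 does not rule out 8, but exhaustive search shows no assignment into 8 cabins of capacity 27 people exists — the minimum is 9.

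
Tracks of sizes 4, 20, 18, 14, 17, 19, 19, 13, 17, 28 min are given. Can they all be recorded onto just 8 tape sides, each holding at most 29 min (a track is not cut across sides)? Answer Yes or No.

A valid assignment using 8 tape sides:
  side 1: 28 = 28
  side 2: 20 + 4 = 24
  side 3: 19 = 19
  side 4: 19 = 19
  side 5: 18 = 18
  side 6: 17 = 17
  side 7: 17 = 17
  side 8: 14 + 13 = 27
Every load is within 29 min, so 8 tape sides suffice.

Yes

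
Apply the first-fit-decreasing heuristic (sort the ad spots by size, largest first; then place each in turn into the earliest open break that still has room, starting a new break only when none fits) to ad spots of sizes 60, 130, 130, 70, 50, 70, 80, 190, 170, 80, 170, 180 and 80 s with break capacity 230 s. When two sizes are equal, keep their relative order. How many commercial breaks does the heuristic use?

Sorted descending: 190, 180, 170, 170, 130, 130, 80, 80, 80, 70, 70, 60, 50.
  190 → break 1 (new)  [load 190/230]
  180 → break 2 (new)  [load 180/230]
  170 → break 3 (new)  [load 170/230]
  170 → break 4 (new)  [load 170/230]
  130 → break 5 (new)  [load 130/230]
  130 → break 6 (new)  [load 130/230]
  80 → break 5  [load 210/230]
  80 → break 6  [load 210/230]
  80 → break 7 (new)  [load 80/230]
  70 → break 7  [load 150/230]
  70 → break 7  [load 220/230]
  60 → break 3  [load 230/230]
  50 → break 2  [load 230/230]
7 commercial breaks opened.

7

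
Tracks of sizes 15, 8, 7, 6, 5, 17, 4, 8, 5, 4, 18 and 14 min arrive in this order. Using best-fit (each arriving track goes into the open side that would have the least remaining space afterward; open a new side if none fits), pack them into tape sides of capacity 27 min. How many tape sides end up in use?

5

  15 → side 1 (new)  [load 15/27]
  8 → side 1  [load 23/27]
  7 → side 2 (new)  [load 7/27]
  6 → side 2  [load 13/27]
  5 → side 2  [load 18/27]
  17 → side 3 (new)  [load 17/27]
  4 → side 1  [load 27/27]
  8 → side 2  [load 26/27]
  5 → side 3  [load 22/27]
  4 → side 3  [load 26/27]
  18 → side 4 (new)  [load 18/27]
  14 → side 5 (new)  [load 14/27]
5 tape sides opened.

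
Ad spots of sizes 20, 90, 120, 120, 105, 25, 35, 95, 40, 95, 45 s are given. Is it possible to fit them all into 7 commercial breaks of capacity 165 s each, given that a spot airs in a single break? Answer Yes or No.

A valid assignment using 6 commercial breaks:
  break 1: 120 + 45 = 165
  break 2: 120 + 40 = 160
  break 3: 105 + 35 + 25 = 165
  break 4: 95 + 20 = 115
  break 5: 95 = 95
  break 6: 90 = 90
That uses only 6 ≤ 7, so 7 commercial breaks are enough.

Yes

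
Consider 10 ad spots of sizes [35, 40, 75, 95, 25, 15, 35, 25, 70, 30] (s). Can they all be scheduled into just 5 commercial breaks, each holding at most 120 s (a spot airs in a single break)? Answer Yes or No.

Yes

A valid assignment using 4 commercial breaks:
  break 1: 95 + 25 = 120
  break 2: 75 + 40 = 115
  break 3: 70 + 35 + 15 = 120
  break 4: 35 + 30 + 25 = 90
That uses only 4 ≤ 5, so 5 commercial breaks are enough.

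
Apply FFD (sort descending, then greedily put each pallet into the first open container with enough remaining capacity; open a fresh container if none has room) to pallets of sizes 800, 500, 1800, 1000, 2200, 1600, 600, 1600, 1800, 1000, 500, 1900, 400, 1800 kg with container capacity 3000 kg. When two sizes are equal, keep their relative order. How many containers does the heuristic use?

Sorted descending: 2200, 1900, 1800, 1800, 1800, 1600, 1600, 1000, 1000, 800, 600, 500, 500, 400.
  2200 → container 1 (new)  [load 2200/3000]
  1900 → container 2 (new)  [load 1900/3000]
  1800 → container 3 (new)  [load 1800/3000]
  1800 → container 4 (new)  [load 1800/3000]
  1800 → container 5 (new)  [load 1800/3000]
  1600 → container 6 (new)  [load 1600/3000]
  1600 → container 7 (new)  [load 1600/3000]
  1000 → container 2  [load 2900/3000]
  1000 → container 3  [load 2800/3000]
  800 → container 1  [load 3000/3000]
  600 → container 4  [load 2400/3000]
  500 → container 4  [load 2900/3000]
  500 → container 5  [load 2300/3000]
  400 → container 5  [load 2700/3000]
7 containers opened.

7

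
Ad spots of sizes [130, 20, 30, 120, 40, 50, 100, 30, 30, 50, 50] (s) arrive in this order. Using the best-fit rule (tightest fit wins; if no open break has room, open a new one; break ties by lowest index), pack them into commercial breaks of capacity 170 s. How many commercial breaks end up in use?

5

  130 → break 1 (new)  [load 130/170]
  20 → break 1  [load 150/170]
  30 → break 2 (new)  [load 30/170]
  120 → break 2  [load 150/170]
  40 → break 3 (new)  [load 40/170]
  50 → break 3  [load 90/170]
  100 → break 4 (new)  [load 100/170]
  30 → break 4  [load 130/170]
  30 → break 4  [load 160/170]
  50 → break 3  [load 140/170]
  50 → break 5 (new)  [load 50/170]
5 commercial breaks opened.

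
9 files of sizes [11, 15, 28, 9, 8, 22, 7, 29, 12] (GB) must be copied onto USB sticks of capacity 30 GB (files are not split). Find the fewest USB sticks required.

Total = 29 + 28 + 22 + 15 + 12 + 11 + 9 + 8 + 7 = 141 GB.
Lower bound: ⌈141/30⌉ = 5 USB sticks.
A packing using 5 USB sticks:
  USB stick 1: 29 = 29
  USB stick 2: 28 = 28
  USB stick 3: 22 + 8 = 30
  USB stick 4: 15 + 12 = 27
  USB stick 5: 11 + 9 + 7 = 27
This matches the lower bound, so 5 is optimal.

5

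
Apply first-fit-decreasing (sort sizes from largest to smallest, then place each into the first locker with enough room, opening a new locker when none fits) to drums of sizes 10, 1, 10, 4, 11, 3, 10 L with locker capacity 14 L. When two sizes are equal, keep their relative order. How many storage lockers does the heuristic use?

4

Sorted descending: 11, 10, 10, 10, 4, 3, 1.
  11 → locker 1 (new)  [load 11/14]
  10 → locker 2 (new)  [load 10/14]
  10 → locker 3 (new)  [load 10/14]
  10 → locker 4 (new)  [load 10/14]
  4 → locker 2  [load 14/14]
  3 → locker 1  [load 14/14]
  1 → locker 3  [load 11/14]
4 storage lockers opened.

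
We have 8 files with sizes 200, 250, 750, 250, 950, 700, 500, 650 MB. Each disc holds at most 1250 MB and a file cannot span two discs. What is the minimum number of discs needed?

Total = 950 + 750 + 700 + 650 + 500 + 250 + 250 + 200 = 4250 MB.
Lower bound: ⌈4250/1250⌉ = 4 discs.
A packing using 4 discs:
  disc 1: 950 + 250 = 1200
  disc 2: 750 + 500 = 1250
  disc 3: 700 + 250 + 200 = 1150
  disc 4: 650 = 650
This matches the lower bound, so 4 is optimal.

4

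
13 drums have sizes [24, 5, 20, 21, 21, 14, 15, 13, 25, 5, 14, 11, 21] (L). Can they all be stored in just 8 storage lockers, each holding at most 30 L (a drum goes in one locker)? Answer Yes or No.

Total = 209 L; ⌈209/30⌉ = 7.
The bound of 7 does not rule out 8, but exhaustive search shows no assignment into 8 storage lockers of capacity 30 L exists — the minimum is 9.

No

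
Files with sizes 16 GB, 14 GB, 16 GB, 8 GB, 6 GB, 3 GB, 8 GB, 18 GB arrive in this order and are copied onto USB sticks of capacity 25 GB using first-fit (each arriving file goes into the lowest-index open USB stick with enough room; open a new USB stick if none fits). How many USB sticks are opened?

  16 → USB stick 1 (new)  [load 16/25]
  14 → USB stick 2 (new)  [load 14/25]
  16 → USB stick 3 (new)  [load 16/25]
  8 → USB stick 1  [load 24/25]
  6 → USB stick 2  [load 20/25]
  3 → USB stick 2  [load 23/25]
  8 → USB stick 3  [load 24/25]
  18 → USB stick 4 (new)  [load 18/25]
4 USB sticks opened.

4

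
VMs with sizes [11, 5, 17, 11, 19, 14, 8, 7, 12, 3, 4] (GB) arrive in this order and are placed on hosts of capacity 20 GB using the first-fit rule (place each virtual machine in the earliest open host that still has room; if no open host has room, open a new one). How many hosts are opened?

  11 → host 1 (new)  [load 11/20]
  5 → host 1  [load 16/20]
  17 → host 2 (new)  [load 17/20]
  11 → host 3 (new)  [load 11/20]
  19 → host 4 (new)  [load 19/20]
  14 → host 5 (new)  [load 14/20]
  8 → host 3  [load 19/20]
  7 → host 6 (new)  [load 7/20]
  12 → host 6  [load 19/20]
  3 → host 1  [load 19/20]
  4 → host 5  [load 18/20]
6 hosts opened.

6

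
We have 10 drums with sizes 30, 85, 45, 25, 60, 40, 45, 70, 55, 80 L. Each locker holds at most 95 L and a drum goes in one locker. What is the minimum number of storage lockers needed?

Total = 85 + 80 + 70 + 60 + 55 + 45 + 45 + 40 + 30 + 25 = 535 L.
Lower bound: ⌈535/95⌉ = 6 storage lockers.
A packing using 6 storage lockers:
  locker 1: 85 = 85
  locker 2: 80 = 80
  locker 3: 70 + 25 = 95
  locker 4: 60 + 30 = 90
  locker 5: 55 + 40 = 95
  locker 6: 45 + 45 = 90
This matches the lower bound, so 6 is optimal.

6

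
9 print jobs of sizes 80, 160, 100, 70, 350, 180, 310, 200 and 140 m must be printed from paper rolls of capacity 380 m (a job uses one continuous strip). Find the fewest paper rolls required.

Total = 350 + 310 + 200 + 180 + 160 + 140 + 100 + 80 + 70 = 1590 m.
Lower bound: ⌈1590/380⌉ = 5 paper rolls.
A packing using 5 paper rolls:
  roll 1: 350 = 350
  roll 2: 310 + 70 = 380
  roll 3: 200 + 180 = 380
  roll 4: 160 + 140 + 80 = 380
  roll 5: 100 = 100
This matches the lower bound, so 5 is optimal.

5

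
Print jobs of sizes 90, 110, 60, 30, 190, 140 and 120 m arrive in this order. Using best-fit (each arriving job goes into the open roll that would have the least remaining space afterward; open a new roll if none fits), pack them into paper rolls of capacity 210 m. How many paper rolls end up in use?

  90 → roll 1 (new)  [load 90/210]
  110 → roll 1  [load 200/210]
  60 → roll 2 (new)  [load 60/210]
  30 → roll 2  [load 90/210]
  190 → roll 3 (new)  [load 190/210]
  140 → roll 4 (new)  [load 140/210]
  120 → roll 2  [load 210/210]
4 paper rolls opened.

4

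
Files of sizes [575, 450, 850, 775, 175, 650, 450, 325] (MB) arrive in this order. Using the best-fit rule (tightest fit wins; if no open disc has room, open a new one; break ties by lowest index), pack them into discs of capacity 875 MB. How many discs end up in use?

6

  575 → disc 1 (new)  [load 575/875]
  450 → disc 2 (new)  [load 450/875]
  850 → disc 3 (new)  [load 850/875]
  775 → disc 4 (new)  [load 775/875]
  175 → disc 1  [load 750/875]
  650 → disc 5 (new)  [load 650/875]
  450 → disc 6 (new)  [load 450/875]
  325 → disc 2  [load 775/875]
6 discs opened.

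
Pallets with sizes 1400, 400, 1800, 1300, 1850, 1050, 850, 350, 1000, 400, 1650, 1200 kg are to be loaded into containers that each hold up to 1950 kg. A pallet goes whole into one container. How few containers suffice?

Total = 1850 + 1800 + 1650 + 1400 + 1300 + 1200 + 1050 + 1000 + 850 + 400 + 400 + 350 = 13250 kg.
Lower bound: ⌈13250/1950⌉ = 7 containers.
Also, 8 pallets each exceed 975 kg, and no two of those can share a container, so at least 8 containers are needed.
A packing using 8 containers:
  container 1: 1850 = 1850
  container 2: 1800 = 1800
  container 3: 1650 = 1650
  container 4: 1400 + 400 = 1800
  container 5: 1300 + 400 = 1700
  container 6: 1200 + 350 = 1550
  container 7: 1050 + 850 = 1900
  container 8: 1000 = 1000
This matches the lower bound, so 8 is optimal.

8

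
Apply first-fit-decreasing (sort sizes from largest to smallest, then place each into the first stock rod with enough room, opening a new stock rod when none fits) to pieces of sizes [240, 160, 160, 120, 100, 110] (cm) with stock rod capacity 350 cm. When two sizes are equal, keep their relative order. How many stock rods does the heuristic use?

Sorted descending: 240, 160, 160, 120, 110, 100.
  240 → stock rod 1 (new)  [load 240/350]
  160 → stock rod 2 (new)  [load 160/350]
  160 → stock rod 2  [load 320/350]
  120 → stock rod 3 (new)  [load 120/350]
  110 → stock rod 1  [load 350/350]
  100 → stock rod 3  [load 220/350]
3 stock rods opened.

3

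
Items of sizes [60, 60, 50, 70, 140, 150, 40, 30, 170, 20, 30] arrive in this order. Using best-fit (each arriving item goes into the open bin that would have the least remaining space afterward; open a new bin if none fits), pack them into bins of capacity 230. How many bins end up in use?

4

  60 → bin 1 (new)  [load 60/230]
  60 → bin 1  [load 120/230]
  50 → bin 1  [load 170/230]
  70 → bin 2 (new)  [load 70/230]
  140 → bin 2  [load 210/230]
  150 → bin 3 (new)  [load 150/230]
  40 → bin 1  [load 210/230]
  30 → bin 3  [load 180/230]
  170 → bin 4 (new)  [load 170/230]
  20 → bin 1  [load 230/230]
  30 → bin 3  [load 210/230]
4 bins opened.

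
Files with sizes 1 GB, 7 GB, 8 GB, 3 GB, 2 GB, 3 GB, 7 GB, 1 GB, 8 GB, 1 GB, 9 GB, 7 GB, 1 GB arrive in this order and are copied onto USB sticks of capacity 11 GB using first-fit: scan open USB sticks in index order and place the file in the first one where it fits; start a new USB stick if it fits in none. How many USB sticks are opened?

  1 → USB stick 1 (new)  [load 1/11]
  7 → USB stick 1  [load 8/11]
  8 → USB stick 2 (new)  [load 8/11]
  3 → USB stick 1  [load 11/11]
  2 → USB stick 2  [load 10/11]
  3 → USB stick 3 (new)  [load 3/11]
  7 → USB stick 3  [load 10/11]
  1 → USB stick 2  [load 11/11]
  8 → USB stick 4 (new)  [load 8/11]
  1 → USB stick 3  [load 11/11]
  9 → USB stick 5 (new)  [load 9/11]
  7 → USB stick 6 (new)  [load 7/11]
  1 → USB stick 4  [load 9/11]
6 USB sticks opened.

6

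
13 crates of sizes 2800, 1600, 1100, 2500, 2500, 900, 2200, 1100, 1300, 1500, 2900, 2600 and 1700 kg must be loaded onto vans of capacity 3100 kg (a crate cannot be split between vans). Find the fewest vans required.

9

Total = 2900 + 2800 + 2600 + 2500 + 2500 + 2200 + 1700 + 1600 + 1500 + 1300 + 1100 + 1100 + 900 = 24700 kg.
Lower bound: ⌈24700/3100⌉ = 8 vans.
A packing using 9 vans:
  van 1: 2900 = 2900
  van 2: 2800 = 2800
  van 3: 2600 = 2600
  van 4: 2500 = 2500
  van 5: 2500 = 2500
  van 6: 2200 + 900 = 3100
  van 7: 1700 + 1300 = 3000
  van 8: 1600 + 1500 = 3100
  van 9: 1100 + 1100 = 2200
No arrangement into 8 vans stays within capacity, so 9 is optimal.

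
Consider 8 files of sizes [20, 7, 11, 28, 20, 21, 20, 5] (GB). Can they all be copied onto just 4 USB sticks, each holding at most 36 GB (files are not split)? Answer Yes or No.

Total = 132 GB; ⌈132/36⌉ = 4.
5 files each exceed half the capacity and cannot share a USB stick, forcing at least 5 USB sticks.
At least 5 USB sticks are required, but only 4 are allowed.

No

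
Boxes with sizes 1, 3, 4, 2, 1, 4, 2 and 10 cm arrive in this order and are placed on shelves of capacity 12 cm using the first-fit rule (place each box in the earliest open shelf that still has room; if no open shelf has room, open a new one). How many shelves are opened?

  1 → shelf 1 (new)  [load 1/12]
  3 → shelf 1  [load 4/12]
  4 → shelf 1  [load 8/12]
  2 → shelf 1  [load 10/12]
  1 → shelf 1  [load 11/12]
  4 → shelf 2 (new)  [load 4/12]
  2 → shelf 2  [load 6/12]
  10 → shelf 3 (new)  [load 10/12]
3 shelves opened.

3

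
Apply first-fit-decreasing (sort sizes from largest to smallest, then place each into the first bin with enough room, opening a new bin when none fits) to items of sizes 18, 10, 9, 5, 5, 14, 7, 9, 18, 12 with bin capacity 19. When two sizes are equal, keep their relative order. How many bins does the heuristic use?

6

Sorted descending: 18, 18, 14, 12, 10, 9, 9, 7, 5, 5.
  18 → bin 1 (new)  [load 18/19]
  18 → bin 2 (new)  [load 18/19]
  14 → bin 3 (new)  [load 14/19]
  12 → bin 4 (new)  [load 12/19]
  10 → bin 5 (new)  [load 10/19]
  9 → bin 5  [load 19/19]
  9 → bin 6 (new)  [load 9/19]
  7 → bin 4  [load 19/19]
  5 → bin 3  [load 19/19]
  5 → bin 6  [load 14/19]
6 bins opened.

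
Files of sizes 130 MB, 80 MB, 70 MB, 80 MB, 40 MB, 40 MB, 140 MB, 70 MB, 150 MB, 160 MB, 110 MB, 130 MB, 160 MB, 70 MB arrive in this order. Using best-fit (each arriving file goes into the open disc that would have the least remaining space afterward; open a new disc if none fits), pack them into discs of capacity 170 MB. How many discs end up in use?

10

  130 → disc 1 (new)  [load 130/170]
  80 → disc 2 (new)  [load 80/170]
  70 → disc 2  [load 150/170]
  80 → disc 3 (new)  [load 80/170]
  40 → disc 1  [load 170/170]
  40 → disc 3  [load 120/170]
  140 → disc 4 (new)  [load 140/170]
  70 → disc 5 (new)  [load 70/170]
  150 → disc 6 (new)  [load 150/170]
  160 → disc 7 (new)  [load 160/170]
  110 → disc 8 (new)  [load 110/170]
  130 → disc 9 (new)  [load 130/170]
  160 → disc 10 (new)  [load 160/170]
  70 → disc 5  [load 140/170]
10 discs opened.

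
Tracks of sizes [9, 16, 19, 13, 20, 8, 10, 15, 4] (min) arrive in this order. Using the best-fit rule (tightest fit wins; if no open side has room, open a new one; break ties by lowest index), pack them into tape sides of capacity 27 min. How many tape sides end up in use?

  9 → side 1 (new)  [load 9/27]
  16 → side 1  [load 25/27]
  19 → side 2 (new)  [load 19/27]
  13 → side 3 (new)  [load 13/27]
  20 → side 4 (new)  [load 20/27]
  8 → side 2  [load 27/27]
  10 → side 3  [load 23/27]
  15 → side 5 (new)  [load 15/27]
  4 → side 3  [load 27/27]
5 tape sides opened.

5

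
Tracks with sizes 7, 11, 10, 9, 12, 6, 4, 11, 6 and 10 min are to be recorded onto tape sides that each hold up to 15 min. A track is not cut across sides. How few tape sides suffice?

Total = 12 + 11 + 11 + 10 + 10 + 9 + 7 + 6 + 6 + 4 = 86 min.
Lower bound: ⌈86/15⌉ = 6 tape sides.
A packing using 7 tape sides:
  side 1: 12 = 12
  side 2: 11 + 4 = 15
  side 3: 11 = 11
  side 4: 10 = 10
  side 5: 10 = 10
  side 6: 9 + 6 = 15
  side 7: 7 + 6 = 13
No arrangement into 6 tape sides stays within capacity, so 7 is optimal.

7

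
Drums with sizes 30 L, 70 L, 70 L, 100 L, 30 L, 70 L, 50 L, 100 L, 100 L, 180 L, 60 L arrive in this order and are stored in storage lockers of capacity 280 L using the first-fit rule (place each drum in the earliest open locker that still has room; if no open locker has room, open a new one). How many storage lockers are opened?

4

  30 → locker 1 (new)  [load 30/280]
  70 → locker 1  [load 100/280]
  70 → locker 1  [load 170/280]
  100 → locker 1  [load 270/280]
  30 → locker 2 (new)  [load 30/280]
  70 → locker 2  [load 100/280]
  50 → locker 2  [load 150/280]
  100 → locker 2  [load 250/280]
  100 → locker 3 (new)  [load 100/280]
  180 → locker 3  [load 280/280]
  60 → locker 4 (new)  [load 60/280]
4 storage lockers opened.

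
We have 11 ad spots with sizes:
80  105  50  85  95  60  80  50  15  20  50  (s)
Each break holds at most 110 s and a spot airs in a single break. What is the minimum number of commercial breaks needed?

Total = 105 + 95 + 85 + 80 + 80 + 60 + 50 + 50 + 50 + 20 + 15 = 690 s.
Lower bound: ⌈690/110⌉ = 7 commercial breaks.
A packing using 7 commercial breaks:
  break 1: 105 = 105
  break 2: 95 + 15 = 110
  break 3: 85 + 20 = 105
  break 4: 80 = 80
  break 5: 80 = 80
  break 6: 60 + 50 = 110
  break 7: 50 + 50 = 100
This matches the lower bound, so 7 is optimal.

7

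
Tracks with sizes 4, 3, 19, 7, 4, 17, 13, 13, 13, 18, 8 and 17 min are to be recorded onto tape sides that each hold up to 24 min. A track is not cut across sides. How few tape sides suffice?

Total = 19 + 18 + 17 + 17 + 13 + 13 + 13 + 8 + 7 + 4 + 4 + 3 = 136 min.
Lower bound: ⌈136/24⌉ = 6 tape sides.
Also, 7 tracks each exceed 12 min, and no two of those can share a side, so at least 7 tape sides are needed.
A packing using 7 tape sides:
  side 1: 19 + 4 = 23
  side 2: 18 + 4 = 22
  side 3: 17 + 7 = 24
  side 4: 17 + 3 = 20
  side 5: 13 + 8 = 21
  side 6: 13 = 13
  side 7: 13 = 13
This matches the lower bound, so 7 is optimal.

7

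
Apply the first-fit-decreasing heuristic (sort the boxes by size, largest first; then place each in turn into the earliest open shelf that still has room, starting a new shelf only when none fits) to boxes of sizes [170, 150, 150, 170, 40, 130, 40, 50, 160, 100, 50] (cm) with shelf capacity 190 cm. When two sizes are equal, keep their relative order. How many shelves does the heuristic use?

7

Sorted descending: 170, 170, 160, 150, 150, 130, 100, 50, 50, 40, 40.
  170 → shelf 1 (new)  [load 170/190]
  170 → shelf 2 (new)  [load 170/190]
  160 → shelf 3 (new)  [load 160/190]
  150 → shelf 4 (new)  [load 150/190]
  150 → shelf 5 (new)  [load 150/190]
  130 → shelf 6 (new)  [load 130/190]
  100 → shelf 7 (new)  [load 100/190]
  50 → shelf 6  [load 180/190]
  50 → shelf 7  [load 150/190]
  40 → shelf 4  [load 190/190]
  40 → shelf 5  [load 190/190]
7 shelves opened.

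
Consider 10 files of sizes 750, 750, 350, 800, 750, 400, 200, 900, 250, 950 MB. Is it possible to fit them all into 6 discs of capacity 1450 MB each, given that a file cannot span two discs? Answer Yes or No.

A valid assignment using 6 discs:
  disc 1: 950 + 400 = 1350
  disc 2: 900 + 350 + 200 = 1450
  disc 3: 800 + 250 = 1050
  disc 4: 750 = 750
  disc 5: 750 = 750
  disc 6: 750 = 750
Every load is within 1450 MB, so 6 discs suffice.

Yes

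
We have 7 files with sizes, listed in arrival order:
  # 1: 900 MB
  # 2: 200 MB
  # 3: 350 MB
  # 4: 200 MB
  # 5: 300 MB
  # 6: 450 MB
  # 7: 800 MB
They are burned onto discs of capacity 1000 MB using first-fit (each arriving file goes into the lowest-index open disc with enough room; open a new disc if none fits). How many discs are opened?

  900 → disc 1 (new)  [load 900/1000]
  200 → disc 2 (new)  [load 200/1000]
  350 → disc 2  [load 550/1000]
  200 → disc 2  [load 750/1000]
  300 → disc 3 (new)  [load 300/1000]
  450 → disc 3  [load 750/1000]
  800 → disc 4 (new)  [load 800/1000]
4 discs opened.

4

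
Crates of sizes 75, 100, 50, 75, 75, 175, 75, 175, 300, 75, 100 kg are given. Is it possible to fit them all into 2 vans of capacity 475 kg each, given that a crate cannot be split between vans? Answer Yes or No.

No

Total = 1275 kg; ⌈1275/475⌉ = 3.
At least 3 vans are required, but only 2 are allowed.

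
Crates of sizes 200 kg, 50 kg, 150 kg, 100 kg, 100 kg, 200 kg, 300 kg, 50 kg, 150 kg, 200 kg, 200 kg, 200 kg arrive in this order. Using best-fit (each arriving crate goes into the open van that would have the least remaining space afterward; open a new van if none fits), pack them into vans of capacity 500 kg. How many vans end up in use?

4

  200 → van 1 (new)  [load 200/500]
  50 → van 1  [load 250/500]
  150 → van 1  [load 400/500]
  100 → van 1  [load 500/500]
  100 → van 2 (new)  [load 100/500]
  200 → van 2  [load 300/500]
  300 → van 3 (new)  [load 300/500]
  50 → van 2  [load 350/500]
  150 → van 2  [load 500/500]
  200 → van 3  [load 500/500]
  200 → van 4 (new)  [load 200/500]
  200 → van 4  [load 400/500]
4 vans opened.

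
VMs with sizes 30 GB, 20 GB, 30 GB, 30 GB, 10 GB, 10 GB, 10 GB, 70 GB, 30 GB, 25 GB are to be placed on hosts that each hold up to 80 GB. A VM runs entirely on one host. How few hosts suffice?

4

Total = 70 + 30 + 30 + 30 + 30 + 25 + 20 + 10 + 10 + 10 = 265 GB.
Lower bound: ⌈265/80⌉ = 4 hosts.
A packing using 4 hosts:
  host 1: 70 + 10 = 80
  host 2: 30 + 30 + 20 = 80
  host 3: 30 + 30 + 10 + 10 = 80
  host 4: 25 = 25
This matches the lower bound, so 4 is optimal.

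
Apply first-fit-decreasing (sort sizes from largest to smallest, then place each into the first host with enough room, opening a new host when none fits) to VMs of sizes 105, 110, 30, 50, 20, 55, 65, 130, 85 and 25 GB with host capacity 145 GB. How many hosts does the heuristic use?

Sorted descending: 130, 110, 105, 85, 65, 55, 50, 30, 25, 20.
  130 → host 1 (new)  [load 130/145]
  110 → host 2 (new)  [load 110/145]
  105 → host 3 (new)  [load 105/145]
  85 → host 4 (new)  [load 85/145]
  65 → host 5 (new)  [load 65/145]
  55 → host 4  [load 140/145]
  50 → host 5  [load 115/145]
  30 → host 2  [load 140/145]
  25 → host 3  [load 130/145]
  20 → host 5  [load 135/145]
5 hosts opened.

5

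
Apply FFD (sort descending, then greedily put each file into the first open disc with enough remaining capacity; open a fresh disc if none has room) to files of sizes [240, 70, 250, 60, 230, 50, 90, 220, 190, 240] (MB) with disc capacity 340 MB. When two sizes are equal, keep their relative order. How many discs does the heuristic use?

Sorted descending: 250, 240, 240, 230, 220, 190, 90, 70, 60, 50.
  250 → disc 1 (new)  [load 250/340]
  240 → disc 2 (new)  [load 240/340]
  240 → disc 3 (new)  [load 240/340]
  230 → disc 4 (new)  [load 230/340]
  220 → disc 5 (new)  [load 220/340]
  190 → disc 6 (new)  [load 190/340]
  90 → disc 1  [load 340/340]
  70 → disc 2  [load 310/340]
  60 → disc 3  [load 300/340]
  50 → disc 4  [load 280/340]
6 discs opened.

6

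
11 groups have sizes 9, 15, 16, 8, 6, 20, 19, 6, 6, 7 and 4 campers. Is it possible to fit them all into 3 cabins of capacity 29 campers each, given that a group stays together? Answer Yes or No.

Total = 116 campers; ⌈116/29⌉ = 4.
At least 4 cabins are required, but only 3 are allowed.

No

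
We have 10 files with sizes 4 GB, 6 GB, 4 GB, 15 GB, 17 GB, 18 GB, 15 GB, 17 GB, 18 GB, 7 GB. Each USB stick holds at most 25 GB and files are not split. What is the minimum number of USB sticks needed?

Total = 18 + 18 + 17 + 17 + 15 + 15 + 7 + 6 + 4 + 4 = 121 GB.
Lower bound: ⌈121/25⌉ = 5 USB sticks.
Also, 6 files each exceed 25/2 GB, and no two of those can share a USB stick, so at least 6 USB sticks are needed.
A packing using 6 USB sticks:
  USB stick 1: 18 + 7 = 25
  USB stick 2: 18 + 6 = 24
  USB stick 3: 17 + 4 + 4 = 25
  USB stick 4: 17 = 17
  USB stick 5: 15 = 15
  USB stick 6: 15 = 15
This matches the lower bound, so 6 is optimal.

6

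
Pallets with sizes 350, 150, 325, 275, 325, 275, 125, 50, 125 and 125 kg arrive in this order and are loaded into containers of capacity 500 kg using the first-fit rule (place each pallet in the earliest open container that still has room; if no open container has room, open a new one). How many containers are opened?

  350 → container 1 (new)  [load 350/500]
  150 → container 1  [load 500/500]
  325 → container 2 (new)  [load 325/500]
  275 → container 3 (new)  [load 275/500]
  325 → container 4 (new)  [load 325/500]
  275 → container 5 (new)  [load 275/500]
  125 → container 2  [load 450/500]
  50 → container 2  [load 500/500]
  125 → container 3  [load 400/500]
  125 → container 4  [load 450/500]
5 containers opened.

5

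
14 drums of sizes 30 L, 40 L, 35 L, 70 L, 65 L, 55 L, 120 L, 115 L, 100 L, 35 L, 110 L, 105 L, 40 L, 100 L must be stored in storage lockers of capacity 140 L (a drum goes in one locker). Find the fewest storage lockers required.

Total = 120 + 115 + 110 + 105 + 100 + 100 + 70 + 65 + 55 + 40 + 40 + 35 + 35 + 30 = 1020 L.
Lower bound: ⌈1020/140⌉ = 8 storage lockers.
A packing using 8 storage lockers:
  locker 1: 120 = 120
  locker 2: 115 = 115
  locker 3: 110 + 30 = 140
  locker 4: 105 + 35 = 140
  locker 5: 100 + 40 = 140
  locker 6: 100 + 40 = 140
  locker 7: 70 + 65 = 135
  locker 8: 55 + 35 = 90
This matches the lower bound, so 8 is optimal.

8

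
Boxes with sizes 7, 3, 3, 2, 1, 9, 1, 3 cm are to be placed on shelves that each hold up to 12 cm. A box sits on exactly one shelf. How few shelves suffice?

3

Total = 9 + 7 + 3 + 3 + 3 + 2 + 1 + 1 = 29 cm.
Lower bound: ⌈29/12⌉ = 3 shelves.
A packing using 3 shelves:
  shelf 1: 9 + 3 = 12
  shelf 2: 7 + 3 + 2 = 12
  shelf 3: 3 + 1 + 1 = 5
This matches the lower bound, so 3 is optimal.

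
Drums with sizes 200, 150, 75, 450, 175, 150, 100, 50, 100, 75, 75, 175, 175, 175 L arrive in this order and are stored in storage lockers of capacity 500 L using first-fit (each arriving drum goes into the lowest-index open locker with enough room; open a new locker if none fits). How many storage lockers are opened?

  200 → locker 1 (new)  [load 200/500]
  150 → locker 1  [load 350/500]
  75 → locker 1  [load 425/500]
  450 → locker 2 (new)  [load 450/500]
  175 → locker 3 (new)  [load 175/500]
  150 → locker 3  [load 325/500]
  100 → locker 3  [load 425/500]
  50 → locker 1  [load 475/500]
  100 → locker 4 (new)  [load 100/500]
  75 → locker 3  [load 500/500]
  75 → locker 4  [load 175/500]
  175 → locker 4  [load 350/500]
  175 → locker 5 (new)  [load 175/500]
  175 → locker 5  [load 350/500]
5 storage lockers opened.

5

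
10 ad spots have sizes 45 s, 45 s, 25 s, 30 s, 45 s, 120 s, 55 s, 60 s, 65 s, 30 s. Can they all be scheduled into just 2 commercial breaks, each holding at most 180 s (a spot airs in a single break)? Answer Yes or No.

No

Total = 520 s; ⌈520/180⌉ = 3.
At least 3 commercial breaks are required, but only 2 are allowed.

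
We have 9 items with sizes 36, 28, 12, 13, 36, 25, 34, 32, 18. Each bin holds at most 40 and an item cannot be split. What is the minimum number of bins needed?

Total = 36 + 36 + 34 + 32 + 28 + 25 + 18 + 13 + 12 = 234.
Lower bound: ⌈234/40⌉ = 6 bins.
A packing using 7 bins:
  bin 1: 36 = 36
  bin 2: 36 = 36
  bin 3: 34 = 34
  bin 4: 32 = 32
  bin 5: 28 + 12 = 40
  bin 6: 25 + 13 = 38
  bin 7: 18 = 18
No arrangement into 6 bins stays within capacity, so 7 is optimal.

7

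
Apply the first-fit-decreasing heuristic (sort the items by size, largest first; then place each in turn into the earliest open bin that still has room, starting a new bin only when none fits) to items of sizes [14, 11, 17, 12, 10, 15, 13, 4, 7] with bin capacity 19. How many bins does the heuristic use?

7

Sorted descending: 17, 15, 14, 13, 12, 11, 10, 7, 4.
  17 → bin 1 (new)  [load 17/19]
  15 → bin 2 (new)  [load 15/19]
  14 → bin 3 (new)  [load 14/19]
  13 → bin 4 (new)  [load 13/19]
  12 → bin 5 (new)  [load 12/19]
  11 → bin 6 (new)  [load 11/19]
  10 → bin 7 (new)  [load 10/19]
  7 → bin 5  [load 19/19]
  4 → bin 2  [load 19/19]
7 bins opened.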